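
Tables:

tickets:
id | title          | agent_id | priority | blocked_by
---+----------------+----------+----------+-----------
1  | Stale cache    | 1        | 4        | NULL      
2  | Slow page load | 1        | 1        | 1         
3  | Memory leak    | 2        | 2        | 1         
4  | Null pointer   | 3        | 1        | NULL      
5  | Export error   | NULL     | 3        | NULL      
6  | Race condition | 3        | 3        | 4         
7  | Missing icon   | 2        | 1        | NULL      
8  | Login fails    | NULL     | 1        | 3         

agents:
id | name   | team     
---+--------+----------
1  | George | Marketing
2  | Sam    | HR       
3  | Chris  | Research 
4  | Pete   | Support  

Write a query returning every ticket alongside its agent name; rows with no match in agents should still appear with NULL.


LEFT JOIN keeps every row from tickets (the left table); where agent_id has no match in agents, the agent columns become NULL. Walk through each ticket:
  - ticket 1 (Stale cache): agent_id=1 -> matches George
  - ticket 2 (Slow page load): agent_id=1 -> matches George
  - ticket 3 (Memory leak): agent_id=2 -> matches Sam
  - ticket 4 (Null pointer): agent_id=3 -> matches Chris
  - ticket 5 (Export error): agent_id=NULL, no match -> kept with NULL
  - ticket 6 (Race condition): agent_id=3 -> matches Chris
  - ticket 7 (Missing icon): agent_id=2 -> matches Sam
  - ticket 8 (Login fails): agent_id=NULL, no match -> kept with NULL
All 8 rows appear; 2 have NULL agent.

SQL:
SELECT a.title, b.name AS agent
FROM tickets a
LEFT JOIN agents b ON a.agent_id = b.id

Result:
title          | agent 
---------------+-------
Stale cache    | George
Slow page load | George
Memory leak    | Sam   
Null pointer   | Chris 
Export error   | NULL  
Race condition | Chris 
Missing icon   | Sam   
Login fails    | NULL  


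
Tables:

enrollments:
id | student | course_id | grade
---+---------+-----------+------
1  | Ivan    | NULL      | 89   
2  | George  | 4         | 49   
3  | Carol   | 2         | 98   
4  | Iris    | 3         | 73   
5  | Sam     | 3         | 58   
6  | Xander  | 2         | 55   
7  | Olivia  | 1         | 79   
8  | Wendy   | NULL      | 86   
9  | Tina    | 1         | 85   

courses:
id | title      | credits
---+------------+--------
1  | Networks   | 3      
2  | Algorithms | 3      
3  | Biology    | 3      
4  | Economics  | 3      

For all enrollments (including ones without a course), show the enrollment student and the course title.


LEFT JOIN keeps every row from enrollments (the left table); where course_id has no match in courses, the course columns become NULL. Walk through each enrollment:
  - enrollment 1 (Ivan): course_id=NULL, no match -> kept with NULL
  - enrollment 2 (George): course_id=4 -> matches Economics
  - enrollment 3 (Carol): course_id=2 -> matches Algorithms
  - enrollment 4 (Iris): course_id=3 -> matches Biology
  - enrollment 5 (Sam): course_id=3 -> matches Biology
  - enrollment 6 (Xander): course_id=2 -> matches Algorithms
  - enrollment 7 (Olivia): course_id=1 -> matches Networks
  - enrollment 8 (Wendy): course_id=NULL, no match -> kept with NULL
  - enrollment 9 (Tina): course_id=1 -> matches Networks
All 9 rows appear; 2 have NULL course.

SQL:
SELECT a.student, b.title AS course
FROM enrollments a
LEFT JOIN courses b ON a.course_id = b.id

Result:
student | course    
--------+-----------
Ivan    | NULL      
George  | Economics 
Carol   | Algorithms
Iris    | Biology   
Sam     | Biology   
Xander  | Algorithms
Olivia  | Networks  
Wendy   | NULL      
Tina    | Networks  


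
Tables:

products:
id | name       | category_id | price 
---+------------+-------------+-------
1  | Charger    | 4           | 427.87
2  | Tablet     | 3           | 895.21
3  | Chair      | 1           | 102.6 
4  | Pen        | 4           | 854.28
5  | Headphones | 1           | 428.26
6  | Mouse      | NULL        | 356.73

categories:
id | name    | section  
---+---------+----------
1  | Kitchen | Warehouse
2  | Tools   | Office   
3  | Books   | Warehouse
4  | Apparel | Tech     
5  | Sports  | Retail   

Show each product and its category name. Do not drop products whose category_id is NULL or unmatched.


LEFT JOIN keeps every row from products (the left table); where category_id has no match in categories, the category columns become NULL. Walk through each product:
  - product 1 (Charger): category_id=4 -> matches Apparel
  - product 2 (Tablet): category_id=3 -> matches Books
  - product 3 (Chair): category_id=1 -> matches Kitchen
  - product 4 (Pen): category_id=4 -> matches Apparel
  - product 5 (Headphones): category_id=1 -> matches Kitchen
  - product 6 (Mouse): category_id=NULL, no match -> kept with NULL
All 6 rows appear; 1 has NULL category.

SQL:
SELECT a.name, b.name AS category
FROM products a
LEFT JOIN categories b ON a.category_id = b.id

Result:
name       | category
-----------+---------
Charger    | Apparel 
Tablet     | Books   
Chair      | Kitchen 
Pen        | Apparel 
Headphones | Kitchen 
Mouse      | NULL    


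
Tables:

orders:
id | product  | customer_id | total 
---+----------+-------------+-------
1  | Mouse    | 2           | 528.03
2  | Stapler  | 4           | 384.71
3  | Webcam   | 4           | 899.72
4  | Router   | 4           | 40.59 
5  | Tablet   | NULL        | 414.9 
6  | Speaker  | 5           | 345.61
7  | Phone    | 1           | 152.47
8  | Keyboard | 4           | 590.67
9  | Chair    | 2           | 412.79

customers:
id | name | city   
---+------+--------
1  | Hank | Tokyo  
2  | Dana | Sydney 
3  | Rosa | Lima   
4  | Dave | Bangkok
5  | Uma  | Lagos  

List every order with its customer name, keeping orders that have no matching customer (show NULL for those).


LEFT JOIN keeps every row from orders (the left table); where customer_id has no match in customers, the customer columns become NULL. Walk through each order:
  - order 1 (Mouse): customer_id=2 -> matches Dana
  - order 2 (Stapler): customer_id=4 -> matches Dave
  - order 3 (Webcam): customer_id=4 -> matches Dave
  - order 4 (Router): customer_id=4 -> matches Dave
  - order 5 (Tablet): customer_id=NULL, no match -> kept with NULL
  - order 6 (Speaker): customer_id=5 -> matches Uma
  - order 7 (Phone): customer_id=1 -> matches Hank
  - order 8 (Keyboard): customer_id=4 -> matches Dave
  - order 9 (Chair): customer_id=2 -> matches Dana
All 9 rows appear; 1 has NULL customer.

SQL:
SELECT a.product, b.name AS customer
FROM orders a
LEFT JOIN customers b ON a.customer_id = b.id

Result:
product  | customer
---------+---------
Mouse    | Dana    
Stapler  | Dave    
Webcam   | Dave    
Router   | Dave    
Tablet   | NULL    
Speaker  | Uma     
Phone    | Hank    
Keyboard | Dave    
Chair    | Dana    


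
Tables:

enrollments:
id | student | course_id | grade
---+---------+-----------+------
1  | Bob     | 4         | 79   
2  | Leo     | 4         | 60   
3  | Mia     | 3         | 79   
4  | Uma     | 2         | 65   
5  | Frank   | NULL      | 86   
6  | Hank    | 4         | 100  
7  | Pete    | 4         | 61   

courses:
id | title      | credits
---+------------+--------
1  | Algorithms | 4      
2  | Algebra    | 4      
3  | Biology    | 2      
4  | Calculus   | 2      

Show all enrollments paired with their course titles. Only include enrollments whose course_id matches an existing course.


INNER JOIN keeps only enrollments rows whose course_id matches an id in courses. Walk through each enrollment:
  - enrollment 1 (Bob): course_id=4 -> matches Calculus
  - enrollment 2 (Leo): course_id=4 -> matches Calculus
  - enrollment 3 (Mia): course_id=3 -> matches Biology
  - enrollment 4 (Uma): course_id=2 -> matches Algebra
  - enrollment 5 (Frank): course_id=NULL, no match -> dropped
  - enrollment 6 (Hank): course_id=4 -> matches Calculus
  - enrollment 7 (Pete): course_id=4 -> matches Calculus
So 1 of 7 rows is dropped.

SQL:
SELECT a.student, b.title AS course
FROM enrollments a
INNER JOIN courses b ON a.course_id = b.id

Result:
student | course  
--------+---------
Bob     | Calculus
Leo     | Calculus
Mia     | Biology 
Uma     | Algebra 
Hank    | Calculus
Pete    | Calculus


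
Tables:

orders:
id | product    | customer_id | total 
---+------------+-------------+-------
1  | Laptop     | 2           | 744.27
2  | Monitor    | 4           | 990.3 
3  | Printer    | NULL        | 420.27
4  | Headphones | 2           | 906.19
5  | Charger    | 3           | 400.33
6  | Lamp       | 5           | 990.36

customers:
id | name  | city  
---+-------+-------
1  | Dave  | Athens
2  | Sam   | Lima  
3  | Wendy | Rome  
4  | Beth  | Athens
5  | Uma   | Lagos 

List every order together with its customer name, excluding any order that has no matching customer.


INNER JOIN keeps only orders rows whose customer_id matches an id in customers. Walk through each order:
  - order 1 (Laptop): customer_id=2 -> matches Sam
  - order 2 (Monitor): customer_id=4 -> matches Beth
  - order 3 (Printer): customer_id=NULL, no match -> dropped
  - order 4 (Headphones): customer_id=2 -> matches Sam
  - order 5 (Charger): customer_id=3 -> matches Wendy
  - order 6 (Lamp): customer_id=5 -> matches Uma
So 1 of 6 rows is dropped.

SQL:
SELECT a.product, b.name AS customer
FROM orders a
INNER JOIN customers b ON a.customer_id = b.id

Result:
product    | customer
-----------+---------
Laptop     | Sam     
Monitor    | Beth    
Headphones | Sam     
Charger    | Wendy   
Lamp       | Uma     


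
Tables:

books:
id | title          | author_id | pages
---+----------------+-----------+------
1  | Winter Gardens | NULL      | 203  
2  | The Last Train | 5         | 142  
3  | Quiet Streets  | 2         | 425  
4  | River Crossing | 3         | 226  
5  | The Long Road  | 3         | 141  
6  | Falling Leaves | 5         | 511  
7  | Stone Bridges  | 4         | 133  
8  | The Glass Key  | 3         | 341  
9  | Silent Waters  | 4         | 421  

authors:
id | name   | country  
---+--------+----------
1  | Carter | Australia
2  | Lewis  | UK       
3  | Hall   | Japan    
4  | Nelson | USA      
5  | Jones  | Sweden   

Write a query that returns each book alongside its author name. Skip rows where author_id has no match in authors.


INNER JOIN keeps only books rows whose author_id matches an id in authors. Walk through each book:
  - book 1 (Winter Gardens): author_id=NULL, no match -> dropped
  - book 2 (The Last Train): author_id=5 -> matches Jones
  - book 3 (Quiet Streets): author_id=2 -> matches Lewis
  - book 4 (River Crossing): author_id=3 -> matches Hall
  - book 5 (The Long Road): author_id=3 -> matches Hall
  - book 6 (Falling Leaves): author_id=5 -> matches Jones
  - book 7 (Stone Bridges): author_id=4 -> matches Nelson
  - book 8 (The Glass Key): author_id=3 -> matches Hall
  - book 9 (Silent Waters): author_id=4 -> matches Nelson
So 1 of 9 rows is dropped.

SQL:
SELECT a.title, b.name AS author
FROM books a
INNER JOIN authors b ON a.author_id = b.id

Result:
title          | author
---------------+-------
The Last Train | Jones 
Quiet Streets  | Lewis 
River Crossing | Hall  
The Long Road  | Hall  
Falling Leaves | Jones 
Stone Bridges  | Nelson
The Glass Key  | Hall  
Silent Waters  | Nelson


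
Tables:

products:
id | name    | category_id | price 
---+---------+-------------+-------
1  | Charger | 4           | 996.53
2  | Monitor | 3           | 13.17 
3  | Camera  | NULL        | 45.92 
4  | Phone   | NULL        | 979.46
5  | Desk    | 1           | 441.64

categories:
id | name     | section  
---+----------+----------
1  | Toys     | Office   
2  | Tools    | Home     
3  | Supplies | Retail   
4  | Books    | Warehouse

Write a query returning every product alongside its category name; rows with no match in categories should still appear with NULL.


LEFT JOIN keeps every row from products (the left table); where category_id has no match in categories, the category columns become NULL. Walk through each product:
  - product 1 (Charger): category_id=4 -> matches Books
  - product 2 (Monitor): category_id=3 -> matches Supplies
  - product 3 (Camera): category_id=NULL, no match -> kept with NULL
  - product 4 (Phone): category_id=NULL, no match -> kept with NULL
  - product 5 (Desk): category_id=1 -> matches Toys
All 5 rows appear; 2 have NULL category.

SQL:
SELECT a.name, b.name AS category
FROM products a
LEFT JOIN categories b ON a.category_id = b.id

Result:
name    | category
--------+---------
Charger | Books   
Monitor | Supplies
Camera  | NULL    
Phone   | NULL    
Desk    | Toys    


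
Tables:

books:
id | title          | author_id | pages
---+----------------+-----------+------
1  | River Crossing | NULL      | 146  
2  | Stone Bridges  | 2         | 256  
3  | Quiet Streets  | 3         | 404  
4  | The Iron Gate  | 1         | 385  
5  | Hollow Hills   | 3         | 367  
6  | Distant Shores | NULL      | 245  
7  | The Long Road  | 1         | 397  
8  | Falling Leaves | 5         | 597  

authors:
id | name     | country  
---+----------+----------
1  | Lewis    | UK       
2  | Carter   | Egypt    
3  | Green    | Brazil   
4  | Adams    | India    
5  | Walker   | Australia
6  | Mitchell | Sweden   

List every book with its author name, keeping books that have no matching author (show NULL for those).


LEFT JOIN keeps every row from books (the left table); where author_id has no match in authors, the author columns become NULL. Walk through each book:
  - book 1 (River Crossing): author_id=NULL, no match -> kept with NULL
  - book 2 (Stone Bridges): author_id=2 -> matches Carter
  - book 3 (Quiet Streets): author_id=3 -> matches Green
  - book 4 (The Iron Gate): author_id=1 -> matches Lewis
  - book 5 (Hollow Hills): author_id=3 -> matches Green
  - book 6 (Distant Shores): author_id=NULL, no match -> kept with NULL
  - book 7 (The Long Road): author_id=1 -> matches Lewis
  - book 8 (Falling Leaves): author_id=5 -> matches Walker
All 8 rows appear; 2 have NULL author.

SQL:
SELECT a.title, b.name AS author
FROM books a
LEFT JOIN authors b ON a.author_id = b.id

Result:
title          | author
---------------+-------
River Crossing | NULL  
Stone Bridges  | Carter
Quiet Streets  | Green 
The Iron Gate  | Lewis 
Hollow Hills   | Green 
Distant Shores | NULL  
The Long Road  | Lewis 
Falling Leaves | Walker


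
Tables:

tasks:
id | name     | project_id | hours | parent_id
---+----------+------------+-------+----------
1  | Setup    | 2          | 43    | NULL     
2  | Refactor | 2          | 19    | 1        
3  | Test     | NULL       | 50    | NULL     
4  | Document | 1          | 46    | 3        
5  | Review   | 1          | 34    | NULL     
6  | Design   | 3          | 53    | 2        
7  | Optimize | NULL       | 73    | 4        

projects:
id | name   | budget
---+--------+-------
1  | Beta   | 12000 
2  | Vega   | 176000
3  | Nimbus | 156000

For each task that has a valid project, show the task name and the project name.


INNER JOIN keeps only tasks rows whose project_id matches an id in projects. Walk through each task:
  - task 1 (Setup): project_id=2 -> matches Vega
  - task 2 (Refactor): project_id=2 -> matches Vega
  - task 3 (Test): project_id=NULL, no match -> dropped
  - task 4 (Document): project_id=1 -> matches Beta
  - task 5 (Review): project_id=1 -> matches Beta
  - task 6 (Design): project_id=3 -> matches Nimbus
  - task 7 (Optimize): project_id=NULL, no match -> dropped
So 2 of 7 rows are dropped.

SQL:
SELECT a.name, b.name AS project
FROM tasks a
INNER JOIN projects b ON a.project_id = b.id

Result:
name     | project
---------+--------
Setup    | Vega   
Refactor | Vega   
Document | Beta   
Review   | Beta   
Design   | Nimbus 


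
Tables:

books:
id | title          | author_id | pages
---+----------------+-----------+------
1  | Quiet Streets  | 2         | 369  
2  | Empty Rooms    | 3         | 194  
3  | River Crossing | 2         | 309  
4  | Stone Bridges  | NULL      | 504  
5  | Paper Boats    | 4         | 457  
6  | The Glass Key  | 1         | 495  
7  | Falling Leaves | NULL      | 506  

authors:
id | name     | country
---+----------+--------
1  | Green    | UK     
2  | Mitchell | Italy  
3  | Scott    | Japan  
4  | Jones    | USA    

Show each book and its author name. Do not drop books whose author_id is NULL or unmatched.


LEFT JOIN keeps every row from books (the left table); where author_id has no match in authors, the author columns become NULL. Walk through each book:
  - book 1 (Quiet Streets): author_id=2 -> matches Mitchell
  - book 2 (Empty Rooms): author_id=3 -> matches Scott
  - book 3 (River Crossing): author_id=2 -> matches Mitchell
  - book 4 (Stone Bridges): author_id=NULL, no match -> kept with NULL
  - book 5 (Paper Boats): author_id=4 -> matches Jones
  - book 6 (The Glass Key): author_id=1 -> matches Green
  - book 7 (Falling Leaves): author_id=NULL, no match -> kept with NULL
All 7 rows appear; 2 have NULL author.

SQL:
SELECT a.title, b.name AS author
FROM books a
LEFT JOIN authors b ON a.author_id = b.id

Result:
title          | author  
---------------+---------
Quiet Streets  | Mitchell
Empty Rooms    | Scott   
River Crossing | Mitchell
Stone Bridges  | NULL    
Paper Boats    | Jones   
The Glass Key  | Green   
Falling Leaves | NULL    


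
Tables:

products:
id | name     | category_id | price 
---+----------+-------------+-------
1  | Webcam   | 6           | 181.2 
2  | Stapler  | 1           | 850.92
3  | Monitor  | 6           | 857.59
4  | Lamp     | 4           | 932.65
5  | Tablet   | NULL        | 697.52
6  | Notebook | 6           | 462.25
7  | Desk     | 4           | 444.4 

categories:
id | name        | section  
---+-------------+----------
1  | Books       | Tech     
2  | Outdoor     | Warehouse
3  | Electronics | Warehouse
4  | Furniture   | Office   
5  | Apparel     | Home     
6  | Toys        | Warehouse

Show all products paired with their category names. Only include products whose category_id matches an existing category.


INNER JOIN keeps only products rows whose category_id matches an id in categories. Walk through each product:
  - product 1 (Webcam): category_id=6 -> matches Toys
  - product 2 (Stapler): category_id=1 -> matches Books
  - product 3 (Monitor): category_id=6 -> matches Toys
  - product 4 (Lamp): category_id=4 -> matches Furniture
  - product 5 (Tablet): category_id=NULL, no match -> dropped
  - product 6 (Notebook): category_id=6 -> matches Toys
  - product 7 (Desk): category_id=4 -> matches Furniture
So 1 of 7 rows is dropped.

SQL:
SELECT a.name, b.name AS category
FROM products a
INNER JOIN categories b ON a.category_id = b.id

Result:
name     | category 
---------+----------
Webcam   | Toys     
Stapler  | Books    
Monitor  | Toys     
Lamp     | Furniture
Notebook | Toys     
Desk     | Furniture


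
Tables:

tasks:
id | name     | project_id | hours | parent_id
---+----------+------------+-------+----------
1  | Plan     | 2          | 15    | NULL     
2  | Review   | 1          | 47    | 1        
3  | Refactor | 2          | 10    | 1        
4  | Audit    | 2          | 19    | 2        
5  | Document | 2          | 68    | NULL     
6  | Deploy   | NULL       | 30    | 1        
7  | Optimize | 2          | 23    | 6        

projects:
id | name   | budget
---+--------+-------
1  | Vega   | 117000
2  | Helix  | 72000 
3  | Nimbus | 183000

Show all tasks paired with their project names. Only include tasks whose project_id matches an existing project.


INNER JOIN keeps only tasks rows whose project_id matches an id in projects. Walk through each task:
  - task 1 (Plan): project_id=2 -> matches Helix
  - task 2 (Review): project_id=1 -> matches Vega
  - task 3 (Refactor): project_id=2 -> matches Helix
  - task 4 (Audit): project_id=2 -> matches Helix
  - task 5 (Document): project_id=2 -> matches Helix
  - task 6 (Deploy): project_id=NULL, no match -> dropped
  - task 7 (Optimize): project_id=2 -> matches Helix
So 1 of 7 rows is dropped.

SQL:
SELECT a.name, b.name AS project
FROM tasks a
INNER JOIN projects b ON a.project_id = b.id

Result:
name     | project
---------+--------
Plan     | Helix  
Review   | Vega   
Refactor | Helix  
Audit    | Helix  
Document | Helix  
Optimize | Helix  


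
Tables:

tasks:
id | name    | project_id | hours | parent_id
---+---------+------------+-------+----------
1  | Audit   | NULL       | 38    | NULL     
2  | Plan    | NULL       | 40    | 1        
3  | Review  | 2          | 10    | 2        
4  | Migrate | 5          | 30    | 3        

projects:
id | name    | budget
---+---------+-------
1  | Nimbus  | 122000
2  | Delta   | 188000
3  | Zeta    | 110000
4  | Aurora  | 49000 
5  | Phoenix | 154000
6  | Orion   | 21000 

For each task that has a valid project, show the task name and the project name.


INNER JOIN keeps only tasks rows whose project_id matches an id in projects. Walk through each task:
  - task 1 (Audit): project_id=NULL, no match -> dropped
  - task 2 (Plan): project_id=NULL, no match -> dropped
  - task 3 (Review): project_id=2 -> matches Delta
  - task 4 (Migrate): project_id=5 -> matches Phoenix
So 2 of 4 rows are dropped.

SQL:
SELECT a.name, b.name AS project
FROM tasks a
INNER JOIN projects b ON a.project_id = b.id

Result:
name    | project
--------+--------
Review  | Delta  
Migrate | Phoenix


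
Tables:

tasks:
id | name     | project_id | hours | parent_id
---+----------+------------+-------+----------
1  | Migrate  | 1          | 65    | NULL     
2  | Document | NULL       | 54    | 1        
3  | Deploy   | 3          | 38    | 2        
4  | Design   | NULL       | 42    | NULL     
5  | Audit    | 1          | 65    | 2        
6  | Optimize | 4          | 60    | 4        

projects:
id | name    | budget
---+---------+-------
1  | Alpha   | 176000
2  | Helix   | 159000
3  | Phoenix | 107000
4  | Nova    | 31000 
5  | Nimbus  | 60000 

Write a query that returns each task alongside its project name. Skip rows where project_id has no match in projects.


INNER JOIN keeps only tasks rows whose project_id matches an id in projects. Walk through each task:
  - task 1 (Migrate): project_id=1 -> matches Alpha
  - task 2 (Document): project_id=NULL, no match -> dropped
  - task 3 (Deploy): project_id=3 -> matches Phoenix
  - task 4 (Design): project_id=NULL, no match -> dropped
  - task 5 (Audit): project_id=1 -> matches Alpha
  - task 6 (Optimize): project_id=4 -> matches Nova
So 2 of 6 rows are dropped.

SQL:
SELECT a.name, b.name AS project
FROM tasks a
INNER JOIN projects b ON a.project_id = b.id

Result:
name     | project
---------+--------
Migrate  | Alpha  
Deploy   | Phoenix
Audit    | Alpha  
Optimize | Nova   


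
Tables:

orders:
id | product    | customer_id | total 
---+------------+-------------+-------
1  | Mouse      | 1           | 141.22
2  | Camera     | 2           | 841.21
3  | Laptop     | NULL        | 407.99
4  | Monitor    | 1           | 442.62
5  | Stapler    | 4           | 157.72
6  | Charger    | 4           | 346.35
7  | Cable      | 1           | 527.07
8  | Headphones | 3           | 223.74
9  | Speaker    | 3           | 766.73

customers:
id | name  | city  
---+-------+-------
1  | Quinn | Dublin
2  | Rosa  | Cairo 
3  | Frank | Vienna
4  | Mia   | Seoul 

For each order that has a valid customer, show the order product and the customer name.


INNER JOIN keeps only orders rows whose customer_id matches an id in customers. Walk through each order:
  - order 1 (Mouse): customer_id=1 -> matches Quinn
  - order 2 (Camera): customer_id=2 -> matches Rosa
  - order 3 (Laptop): customer_id=NULL, no match -> dropped
  - order 4 (Monitor): customer_id=1 -> matches Quinn
  - order 5 (Stapler): customer_id=4 -> matches Mia
  - order 6 (Charger): customer_id=4 -> matches Mia
  - order 7 (Cable): customer_id=1 -> matches Quinn
  - order 8 (Headphones): customer_id=3 -> matches Frank
  - order 9 (Speaker): customer_id=3 -> matches Frank
So 1 of 9 rows is dropped.

SQL:
SELECT a.product, b.name AS customer
FROM orders a
INNER JOIN customers b ON a.customer_id = b.id

Result:
product    | customer
-----------+---------
Mouse      | Quinn   
Camera     | Rosa    
Monitor    | Quinn   
Stapler    | Mia     
Charger    | Mia     
Cable      | Quinn   
Headphones | Frank   
Speaker    | Frank   


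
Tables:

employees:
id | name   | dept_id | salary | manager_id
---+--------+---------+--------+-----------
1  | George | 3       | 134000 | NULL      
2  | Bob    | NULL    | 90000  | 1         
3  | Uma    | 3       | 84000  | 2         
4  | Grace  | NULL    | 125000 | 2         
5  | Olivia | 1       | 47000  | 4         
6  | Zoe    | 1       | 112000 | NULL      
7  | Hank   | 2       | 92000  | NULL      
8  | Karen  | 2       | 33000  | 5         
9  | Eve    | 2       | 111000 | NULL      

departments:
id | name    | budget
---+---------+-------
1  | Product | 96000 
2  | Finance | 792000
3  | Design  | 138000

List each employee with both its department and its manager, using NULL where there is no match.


Two LEFT JOINs from the same base table employees: one to departments via dept_id, one to employees itself via manager_id. Both are LEFT so every employee is preserved.
Match against departments:
  - employee 1 (George): dept_id=3 -> matches Design
  - employee 2 (Bob): dept_id=NULL, no match -> kept with NULL
  - employee 3 (Uma): dept_id=3 -> matches Design
  - employee 4 (Grace): dept_id=NULL, no match -> kept with NULL
  - employee 5 (Olivia): dept_id=1 -> matches Product
  - employee 6 (Zoe): dept_id=1 -> matches Product
  - employee 7 (Hank): dept_id=2 -> matches Finance
  - employee 8 (Karen): dept_id=2 -> matches Finance
  - employee 9 (Eve): dept_id=2 -> matches Finance
Match against employees (self):
  - employee 1 (George): manager_id=NULL -> NULL
  - employee 2 (Bob): manager_id=1 -> George
  - employee 3 (Uma): manager_id=2 -> Bob
  - employee 4 (Grace): manager_id=2 -> Bob
  - employee 5 (Olivia): manager_id=4 -> Grace
  - employee 6 (Zoe): manager_id=NULL -> NULL
  - employee 7 (Hank): manager_id=NULL -> NULL
  - employee 8 (Karen): manager_id=5 -> Olivia
  - employee 9 (Eve): manager_id=NULL -> NULL

SQL:
SELECT a.name, b.name AS department, c.name AS manager
FROM employees a
LEFT JOIN departments b ON a.dept_id = b.id
LEFT JOIN employees c ON a.manager_id = c.id

Result:
name   | department | manager
-------+------------+--------
George | Design     | NULL   
Bob    | NULL       | George 
Uma    | Design     | Bob    
Grace  | NULL       | Bob    
Olivia | Product    | Grace  
Zoe    | Product    | NULL   
Hank   | Finance    | NULL   
Karen  | Finance    | Olivia 
Eve    | Finance    | NULL   


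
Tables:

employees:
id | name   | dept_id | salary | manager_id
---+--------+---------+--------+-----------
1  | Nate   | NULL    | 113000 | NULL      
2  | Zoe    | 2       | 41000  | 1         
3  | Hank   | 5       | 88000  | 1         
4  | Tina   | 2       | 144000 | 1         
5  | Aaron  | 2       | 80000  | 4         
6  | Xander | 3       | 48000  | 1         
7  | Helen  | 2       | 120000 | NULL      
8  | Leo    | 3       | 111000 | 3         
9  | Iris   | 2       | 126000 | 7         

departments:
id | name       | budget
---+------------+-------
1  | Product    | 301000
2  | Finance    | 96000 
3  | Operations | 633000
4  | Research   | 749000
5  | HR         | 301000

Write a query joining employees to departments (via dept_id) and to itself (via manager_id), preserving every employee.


Two LEFT JOINs from the same base table employees: one to departments via dept_id, one to employees itself via manager_id. Both are LEFT so every employee is preserved.
Match against departments:
  - employee 1 (Nate): dept_id=NULL, no match -> kept with NULL
  - employee 2 (Zoe): dept_id=2 -> matches Finance
  - employee 3 (Hank): dept_id=5 -> matches HR
  - employee 4 (Tina): dept_id=2 -> matches Finance
  - employee 5 (Aaron): dept_id=2 -> matches Finance
  - employee 6 (Xander): dept_id=3 -> matches Operations
  - employee 7 (Helen): dept_id=2 -> matches Finance
  - employee 8 (Leo): dept_id=3 -> matches Operations
  - employee 9 (Iris): dept_id=2 -> matches Finance
Match against employees (self):
  - employee 1 (Nate): manager_id=NULL -> NULL
  - employee 2 (Zoe): manager_id=1 -> Nate
  - employee 3 (Hank): manager_id=1 -> Nate
  - employee 4 (Tina): manager_id=1 -> Nate
  - employee 5 (Aaron): manager_id=4 -> Tina
  - employee 6 (Xander): manager_id=1 -> Nate
  - employee 7 (Helen): manager_id=NULL -> NULL
  - employee 8 (Leo): manager_id=3 -> Hank
  - employee 9 (Iris): manager_id=7 -> Helen

SQL:
SELECT a.name, b.name AS department, c.name AS manager
FROM employees a
LEFT JOIN departments b ON a.dept_id = b.id
LEFT JOIN employees c ON a.manager_id = c.id

Result:
name   | department | manager
-------+------------+--------
Nate   | NULL       | NULL   
Zoe    | Finance    | Nate   
Hank   | HR         | Nate   
Tina   | Finance    | Nate   
Aaron  | Finance    | Tina   
Xander | Operations | Nate   
Helen  | Finance    | NULL   
Leo    | Operations | Hank   
Iris   | Finance    | Helen  


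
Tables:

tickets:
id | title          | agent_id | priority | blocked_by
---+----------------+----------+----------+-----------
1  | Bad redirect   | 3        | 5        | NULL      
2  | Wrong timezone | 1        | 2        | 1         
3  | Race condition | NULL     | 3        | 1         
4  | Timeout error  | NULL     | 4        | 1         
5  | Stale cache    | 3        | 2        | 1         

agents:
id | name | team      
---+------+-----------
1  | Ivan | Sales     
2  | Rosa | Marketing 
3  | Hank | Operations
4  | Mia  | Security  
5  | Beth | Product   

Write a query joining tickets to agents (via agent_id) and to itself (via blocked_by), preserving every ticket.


Two LEFT JOINs from the same base table tickets: one to agents via agent_id, one to tickets itself via blocked_by. Both are LEFT so every ticket is preserved.
Match against agents:
  - ticket 1 (Bad redirect): agent_id=3 -> matches Hank
  - ticket 2 (Wrong timezone): agent_id=1 -> matches Ivan
  - ticket 3 (Race condition): agent_id=NULL, no match -> kept with NULL
  - ticket 4 (Timeout error): agent_id=NULL, no match -> kept with NULL
  - ticket 5 (Stale cache): agent_id=3 -> matches Hank
Match against tickets (self):
  - ticket 1 (Bad redirect): blocked_by=NULL -> NULL
  - ticket 2 (Wrong timezone): blocked_by=1 -> Bad redirect
  - ticket 3 (Race condition): blocked_by=1 -> Bad redirect
  - ticket 4 (Timeout error): blocked_by=1 -> Bad redirect
  - ticket 5 (Stale cache): blocked_by=1 -> Bad redirect

SQL:
SELECT a.title, b.name AS agent, c.title AS blocked_by
FROM tickets a
LEFT JOIN agents b ON a.agent_id = b.id
LEFT JOIN tickets c ON a.blocked_by = c.id

Result:
title          | agent | blocked_by  
---------------+-------+-------------
Bad redirect   | Hank  | NULL        
Wrong timezone | Ivan  | Bad redirect
Race condition | NULL  | Bad redirect
Timeout error  | NULL  | Bad redirect
Stale cache    | Hank  | Bad redirect


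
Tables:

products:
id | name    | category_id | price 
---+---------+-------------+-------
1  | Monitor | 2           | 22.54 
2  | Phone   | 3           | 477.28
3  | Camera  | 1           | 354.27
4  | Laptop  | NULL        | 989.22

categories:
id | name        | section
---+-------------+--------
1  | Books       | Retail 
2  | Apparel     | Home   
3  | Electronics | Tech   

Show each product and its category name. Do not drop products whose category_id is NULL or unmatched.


LEFT JOIN keeps every row from products (the left table); where category_id has no match in categories, the category columns become NULL. Walk through each product:
  - product 1 (Monitor): category_id=2 -> matches Apparel
  - product 2 (Phone): category_id=3 -> matches Electronics
  - product 3 (Camera): category_id=1 -> matches Books
  - product 4 (Laptop): category_id=NULL, no match -> kept with NULL
All 4 rows appear; 1 has NULL category.

SQL:
SELECT a.name, b.name AS category
FROM products a
LEFT JOIN categories b ON a.category_id = b.id

Result:
name    | category   
--------+------------
Monitor | Apparel    
Phone   | Electronics
Camera  | Books      
Laptop  | NULL       


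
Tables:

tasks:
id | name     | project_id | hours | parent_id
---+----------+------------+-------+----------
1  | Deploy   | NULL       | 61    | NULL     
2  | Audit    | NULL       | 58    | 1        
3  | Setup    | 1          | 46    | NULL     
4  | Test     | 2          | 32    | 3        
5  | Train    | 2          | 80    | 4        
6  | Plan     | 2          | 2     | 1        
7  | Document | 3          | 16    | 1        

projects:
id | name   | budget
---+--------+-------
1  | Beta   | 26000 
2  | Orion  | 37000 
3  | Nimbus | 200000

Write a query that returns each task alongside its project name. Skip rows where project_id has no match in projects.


INNER JOIN keeps only tasks rows whose project_id matches an id in projects. Walk through each task:
  - task 1 (Deploy): project_id=NULL, no match -> dropped
  - task 2 (Audit): project_id=NULL, no match -> dropped
  - task 3 (Setup): project_id=1 -> matches Beta
  - task 4 (Test): project_id=2 -> matches Orion
  - task 5 (Train): project_id=2 -> matches Orion
  - task 6 (Plan): project_id=2 -> matches Orion
  - task 7 (Document): project_id=3 -> matches Nimbus
So 2 of 7 rows are dropped.

SQL:
SELECT a.name, b.name AS project
FROM tasks a
INNER JOIN projects b ON a.project_id = b.id

Result:
name     | project
---------+--------
Setup    | Beta   
Test     | Orion  
Train    | Orion  
Plan     | Orion  
Document | Nimbus 


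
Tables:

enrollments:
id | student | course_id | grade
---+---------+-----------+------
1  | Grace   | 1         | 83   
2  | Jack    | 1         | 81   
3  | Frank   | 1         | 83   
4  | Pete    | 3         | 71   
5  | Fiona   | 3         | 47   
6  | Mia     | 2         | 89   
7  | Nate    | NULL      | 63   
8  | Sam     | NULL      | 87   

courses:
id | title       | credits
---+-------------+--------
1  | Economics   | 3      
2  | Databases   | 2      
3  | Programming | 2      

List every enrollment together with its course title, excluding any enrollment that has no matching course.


INNER JOIN keeps only enrollments rows whose course_id matches an id in courses. Walk through each enrollment:
  - enrollment 1 (Grace): course_id=1 -> matches Economics
  - enrollment 2 (Jack): course_id=1 -> matches Economics
  - enrollment 3 (Frank): course_id=1 -> matches Economics
  - enrollment 4 (Pete): course_id=3 -> matches Programming
  - enrollment 5 (Fiona): course_id=3 -> matches Programming
  - enrollment 6 (Mia): course_id=2 -> matches Databases
  - enrollment 7 (Nate): course_id=NULL, no match -> dropped
  - enrollment 8 (Sam): course_id=NULL, no match -> dropped
So 2 of 8 rows are dropped.

SQL:
SELECT a.student, b.title AS course
FROM enrollments a
INNER JOIN courses b ON a.course_id = b.id

Result:
student | course     
--------+------------
Grace   | Economics  
Jack    | Economics  
Frank   | Economics  
Pete    | Programming
Fiona   | Programming
Mia     | Databases  


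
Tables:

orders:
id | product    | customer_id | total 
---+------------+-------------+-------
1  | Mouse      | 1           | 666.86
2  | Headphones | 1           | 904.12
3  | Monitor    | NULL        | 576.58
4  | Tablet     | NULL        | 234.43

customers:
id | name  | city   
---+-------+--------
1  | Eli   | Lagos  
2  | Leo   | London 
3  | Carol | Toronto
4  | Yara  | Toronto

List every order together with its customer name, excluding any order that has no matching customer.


INNER JOIN keeps only orders rows whose customer_id matches an id in customers. Walk through each order:
  - order 1 (Mouse): customer_id=1 -> matches Eli
  - order 2 (Headphones): customer_id=1 -> matches Eli
  - order 3 (Monitor): customer_id=NULL, no match -> dropped
  - order 4 (Tablet): customer_id=NULL, no match -> dropped
So 2 of 4 rows are dropped.

SQL:
SELECT a.product, b.name AS customer
FROM orders a
INNER JOIN customers b ON a.customer_id = b.id

Result:
product    | customer
-----------+---------
Mouse      | Eli     
Headphones | Eli     


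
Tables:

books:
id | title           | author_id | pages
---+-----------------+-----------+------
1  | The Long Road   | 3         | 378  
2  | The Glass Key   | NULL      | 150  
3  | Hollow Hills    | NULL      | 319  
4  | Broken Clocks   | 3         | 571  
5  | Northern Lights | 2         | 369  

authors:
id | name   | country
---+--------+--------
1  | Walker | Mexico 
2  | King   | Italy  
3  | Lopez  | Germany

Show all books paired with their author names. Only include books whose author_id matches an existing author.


INNER JOIN keeps only books rows whose author_id matches an id in authors. Walk through each book:
  - book 1 (The Long Road): author_id=3 -> matches Lopez
  - book 2 (The Glass Key): author_id=NULL, no match -> dropped
  - book 3 (Hollow Hills): author_id=NULL, no match -> dropped
  - book 4 (Broken Clocks): author_id=3 -> matches Lopez
  - book 5 (Northern Lights): author_id=2 -> matches King
So 2 of 5 rows are dropped.

SQL:
SELECT a.title, b.name AS author
FROM books a
INNER JOIN authors b ON a.author_id = b.id

Result:
title           | author
----------------+-------
The Long Road   | Lopez 
Broken Clocks   | Lopez 
Northern Lights | King  


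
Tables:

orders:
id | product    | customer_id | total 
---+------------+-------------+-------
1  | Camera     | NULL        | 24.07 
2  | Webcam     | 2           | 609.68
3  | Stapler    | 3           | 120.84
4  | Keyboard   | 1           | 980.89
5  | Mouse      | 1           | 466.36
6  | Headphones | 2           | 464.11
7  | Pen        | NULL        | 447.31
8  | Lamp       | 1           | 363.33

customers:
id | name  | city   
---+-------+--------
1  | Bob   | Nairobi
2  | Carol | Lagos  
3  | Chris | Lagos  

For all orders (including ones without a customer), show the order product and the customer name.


LEFT JOIN keeps every row from orders (the left table); where customer_id has no match in customers, the customer columns become NULL. Walk through each order:
  - order 1 (Camera): customer_id=NULL, no match -> kept with NULL
  - order 2 (Webcam): customer_id=2 -> matches Carol
  - order 3 (Stapler): customer_id=3 -> matches Chris
  - order 4 (Keyboard): customer_id=1 -> matches Bob
  - order 5 (Mouse): customer_id=1 -> matches Bob
  - order 6 (Headphones): customer_id=2 -> matches Carol
  - order 7 (Pen): customer_id=NULL, no match -> kept with NULL
  - order 8 (Lamp): customer_id=1 -> matches Bob
All 8 rows appear; 2 have NULL customer.

SQL:
SELECT a.product, b.name AS customer
FROM orders a
LEFT JOIN customers b ON a.customer_id = b.id

Result:
product    | customer
-----------+---------
Camera     | NULL    
Webcam     | Carol   
Stapler    | Chris   
Keyboard   | Bob     
Mouse      | Bob     
Headphones | Carol   
Pen        | NULL    
Lamp       | Bob     


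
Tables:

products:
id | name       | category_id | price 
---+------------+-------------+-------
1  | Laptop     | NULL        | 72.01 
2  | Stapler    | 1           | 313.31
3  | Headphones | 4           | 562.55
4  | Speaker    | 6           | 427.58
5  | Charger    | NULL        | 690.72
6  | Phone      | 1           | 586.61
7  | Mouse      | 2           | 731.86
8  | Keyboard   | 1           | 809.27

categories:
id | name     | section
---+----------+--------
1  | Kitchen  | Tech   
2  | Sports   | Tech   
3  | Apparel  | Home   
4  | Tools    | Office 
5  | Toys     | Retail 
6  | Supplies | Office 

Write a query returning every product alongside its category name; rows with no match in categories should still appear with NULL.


LEFT JOIN keeps every row from products (the left table); where category_id has no match in categories, the category columns become NULL. Walk through each product:
  - product 1 (Laptop): category_id=NULL, no match -> kept with NULL
  - product 2 (Stapler): category_id=1 -> matches Kitchen
  - product 3 (Headphones): category_id=4 -> matches Tools
  - product 4 (Speaker): category_id=6 -> matches Supplies
  - product 5 (Charger): category_id=NULL, no match -> kept with NULL
  - product 6 (Phone): category_id=1 -> matches Kitchen
  - product 7 (Mouse): category_id=2 -> matches Sports
  - product 8 (Keyboard): category_id=1 -> matches Kitchen
All 8 rows appear; 2 have NULL category.

SQL:
SELECT a.name, b.name AS category
FROM products a
LEFT JOIN categories b ON a.category_id = b.id

Result:
name       | category
-----------+---------
Laptop     | NULL    
Stapler    | Kitchen 
Headphones | Tools   
Speaker    | Supplies
Charger    | NULL    
Phone      | Kitchen 
Mouse      | Sports  
Keyboard   | Kitchen 
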